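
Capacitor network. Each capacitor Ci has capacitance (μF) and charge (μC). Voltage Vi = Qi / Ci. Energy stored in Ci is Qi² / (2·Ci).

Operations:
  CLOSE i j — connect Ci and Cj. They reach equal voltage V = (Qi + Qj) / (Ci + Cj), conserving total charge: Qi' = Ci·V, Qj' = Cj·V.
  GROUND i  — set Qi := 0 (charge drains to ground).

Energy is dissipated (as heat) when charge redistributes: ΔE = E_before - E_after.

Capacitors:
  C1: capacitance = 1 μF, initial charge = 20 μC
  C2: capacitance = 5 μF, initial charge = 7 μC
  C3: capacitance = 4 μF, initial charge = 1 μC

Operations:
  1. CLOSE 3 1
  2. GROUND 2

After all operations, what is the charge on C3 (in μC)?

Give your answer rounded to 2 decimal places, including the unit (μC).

Initial: C1(1μF, Q=20μC, V=20.00V), C2(5μF, Q=7μC, V=1.40V), C3(4μF, Q=1μC, V=0.25V)
Op 1: CLOSE 3-1: Q_total=21.00, C_total=5.00, V=4.20; Q3=16.80, Q1=4.20; dissipated=156.025
Op 2: GROUND 2: Q2=0; energy lost=4.900
Final charges: Q1=4.20, Q2=0.00, Q3=16.80

Answer: 16.80 μC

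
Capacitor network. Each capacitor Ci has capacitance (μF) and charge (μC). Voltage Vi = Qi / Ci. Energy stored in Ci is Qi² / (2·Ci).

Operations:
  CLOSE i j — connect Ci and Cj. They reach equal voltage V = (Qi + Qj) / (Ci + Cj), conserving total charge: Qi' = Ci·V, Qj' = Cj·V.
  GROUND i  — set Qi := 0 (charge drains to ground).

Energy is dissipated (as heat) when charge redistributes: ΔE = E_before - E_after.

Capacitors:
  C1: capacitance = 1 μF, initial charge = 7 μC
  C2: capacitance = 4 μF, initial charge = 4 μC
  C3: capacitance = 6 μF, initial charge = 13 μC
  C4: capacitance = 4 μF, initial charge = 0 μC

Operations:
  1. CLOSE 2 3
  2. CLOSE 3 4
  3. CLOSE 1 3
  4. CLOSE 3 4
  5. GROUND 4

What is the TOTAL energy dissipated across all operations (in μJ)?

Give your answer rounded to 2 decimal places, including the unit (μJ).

Initial: C1(1μF, Q=7μC, V=7.00V), C2(4μF, Q=4μC, V=1.00V), C3(6μF, Q=13μC, V=2.17V), C4(4μF, Q=0μC, V=0.00V)
Op 1: CLOSE 2-3: Q_total=17.00, C_total=10.00, V=1.70; Q2=6.80, Q3=10.20; dissipated=1.633
Op 2: CLOSE 3-4: Q_total=10.20, C_total=10.00, V=1.02; Q3=6.12, Q4=4.08; dissipated=3.468
Op 3: CLOSE 1-3: Q_total=13.12, C_total=7.00, V=1.87; Q1=1.87, Q3=11.25; dissipated=15.326
Op 4: CLOSE 3-4: Q_total=15.33, C_total=10.00, V=1.53; Q3=9.20, Q4=6.13; dissipated=0.876
Op 5: GROUND 4: Q4=0; energy lost=4.698
Total dissipated: 26.001 μJ

Answer: 26.00 μJ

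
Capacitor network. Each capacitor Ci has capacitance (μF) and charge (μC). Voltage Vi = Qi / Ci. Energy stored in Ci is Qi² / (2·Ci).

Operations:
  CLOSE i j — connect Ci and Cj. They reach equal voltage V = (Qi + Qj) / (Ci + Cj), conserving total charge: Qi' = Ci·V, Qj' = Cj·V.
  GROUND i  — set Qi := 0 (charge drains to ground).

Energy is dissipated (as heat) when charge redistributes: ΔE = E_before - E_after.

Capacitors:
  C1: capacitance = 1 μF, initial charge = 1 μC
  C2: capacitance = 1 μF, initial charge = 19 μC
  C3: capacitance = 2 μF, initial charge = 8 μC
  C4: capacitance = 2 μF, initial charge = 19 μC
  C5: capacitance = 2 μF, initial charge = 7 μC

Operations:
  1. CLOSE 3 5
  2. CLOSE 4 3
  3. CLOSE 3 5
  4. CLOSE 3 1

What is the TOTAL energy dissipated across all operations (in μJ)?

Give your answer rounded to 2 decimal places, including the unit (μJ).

Answer: 26.63 μJ

Derivation:
Initial: C1(1μF, Q=1μC, V=1.00V), C2(1μF, Q=19μC, V=19.00V), C3(2μF, Q=8μC, V=4.00V), C4(2μF, Q=19μC, V=9.50V), C5(2μF, Q=7μC, V=3.50V)
Op 1: CLOSE 3-5: Q_total=15.00, C_total=4.00, V=3.75; Q3=7.50, Q5=7.50; dissipated=0.125
Op 2: CLOSE 4-3: Q_total=26.50, C_total=4.00, V=6.62; Q4=13.25, Q3=13.25; dissipated=16.531
Op 3: CLOSE 3-5: Q_total=20.75, C_total=4.00, V=5.19; Q3=10.38, Q5=10.38; dissipated=4.133
Op 4: CLOSE 3-1: Q_total=11.38, C_total=3.00, V=3.79; Q3=7.58, Q1=3.79; dissipated=5.845
Total dissipated: 26.634 μJ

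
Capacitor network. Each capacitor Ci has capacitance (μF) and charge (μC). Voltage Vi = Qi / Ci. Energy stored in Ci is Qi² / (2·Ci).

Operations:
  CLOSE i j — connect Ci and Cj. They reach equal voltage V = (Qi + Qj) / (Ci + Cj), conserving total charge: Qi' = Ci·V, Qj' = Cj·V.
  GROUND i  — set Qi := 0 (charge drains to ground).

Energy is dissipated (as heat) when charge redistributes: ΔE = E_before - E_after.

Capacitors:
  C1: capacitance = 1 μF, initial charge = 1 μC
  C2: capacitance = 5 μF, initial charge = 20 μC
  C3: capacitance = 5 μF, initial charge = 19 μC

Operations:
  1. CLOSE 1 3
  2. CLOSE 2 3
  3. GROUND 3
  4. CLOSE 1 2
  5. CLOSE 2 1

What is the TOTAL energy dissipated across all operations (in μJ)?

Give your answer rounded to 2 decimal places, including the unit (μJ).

Answer: 37.48 μJ

Derivation:
Initial: C1(1μF, Q=1μC, V=1.00V), C2(5μF, Q=20μC, V=4.00V), C3(5μF, Q=19μC, V=3.80V)
Op 1: CLOSE 1-3: Q_total=20.00, C_total=6.00, V=3.33; Q1=3.33, Q3=16.67; dissipated=3.267
Op 2: CLOSE 2-3: Q_total=36.67, C_total=10.00, V=3.67; Q2=18.33, Q3=18.33; dissipated=0.556
Op 3: GROUND 3: Q3=0; energy lost=33.611
Op 4: CLOSE 1-2: Q_total=21.67, C_total=6.00, V=3.61; Q1=3.61, Q2=18.06; dissipated=0.046
Op 5: CLOSE 2-1: Q_total=21.67, C_total=6.00, V=3.61; Q2=18.06, Q1=3.61; dissipated=0.000
Total dissipated: 37.480 μJ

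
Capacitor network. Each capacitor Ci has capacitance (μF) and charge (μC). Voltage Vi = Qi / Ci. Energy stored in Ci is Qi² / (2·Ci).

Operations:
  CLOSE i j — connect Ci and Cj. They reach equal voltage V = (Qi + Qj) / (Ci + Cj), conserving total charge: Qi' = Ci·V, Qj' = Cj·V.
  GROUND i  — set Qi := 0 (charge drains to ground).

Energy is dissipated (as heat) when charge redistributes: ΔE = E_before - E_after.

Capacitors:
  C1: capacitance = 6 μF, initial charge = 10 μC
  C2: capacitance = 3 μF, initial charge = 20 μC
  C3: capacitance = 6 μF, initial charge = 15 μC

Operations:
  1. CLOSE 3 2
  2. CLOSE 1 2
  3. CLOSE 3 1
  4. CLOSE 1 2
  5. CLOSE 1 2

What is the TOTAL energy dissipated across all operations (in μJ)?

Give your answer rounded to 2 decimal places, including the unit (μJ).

Initial: C1(6μF, Q=10μC, V=1.67V), C2(3μF, Q=20μC, V=6.67V), C3(6μF, Q=15μC, V=2.50V)
Op 1: CLOSE 3-2: Q_total=35.00, C_total=9.00, V=3.89; Q3=23.33, Q2=11.67; dissipated=17.361
Op 2: CLOSE 1-2: Q_total=21.67, C_total=9.00, V=2.41; Q1=14.44, Q2=7.22; dissipated=4.938
Op 3: CLOSE 3-1: Q_total=37.78, C_total=12.00, V=3.15; Q3=18.89, Q1=18.89; dissipated=3.292
Op 4: CLOSE 1-2: Q_total=26.11, C_total=9.00, V=2.90; Q1=17.41, Q2=8.70; dissipated=0.549
Op 5: CLOSE 1-2: Q_total=26.11, C_total=9.00, V=2.90; Q1=17.41, Q2=8.70; dissipated=0.000
Total dissipated: 26.140 μJ

Answer: 26.14 μJ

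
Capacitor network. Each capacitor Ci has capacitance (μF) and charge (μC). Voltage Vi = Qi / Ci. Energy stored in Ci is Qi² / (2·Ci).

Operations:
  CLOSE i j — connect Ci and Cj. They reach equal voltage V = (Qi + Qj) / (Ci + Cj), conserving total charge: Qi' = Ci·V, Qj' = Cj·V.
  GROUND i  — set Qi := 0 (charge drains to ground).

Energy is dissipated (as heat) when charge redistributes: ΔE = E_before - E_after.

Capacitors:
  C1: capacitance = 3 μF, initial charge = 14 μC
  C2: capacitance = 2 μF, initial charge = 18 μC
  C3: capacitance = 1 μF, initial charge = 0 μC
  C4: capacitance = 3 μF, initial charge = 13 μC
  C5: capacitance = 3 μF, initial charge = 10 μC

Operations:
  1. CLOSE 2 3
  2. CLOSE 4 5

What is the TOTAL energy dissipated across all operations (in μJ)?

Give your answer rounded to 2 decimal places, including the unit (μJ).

Answer: 27.75 μJ

Derivation:
Initial: C1(3μF, Q=14μC, V=4.67V), C2(2μF, Q=18μC, V=9.00V), C3(1μF, Q=0μC, V=0.00V), C4(3μF, Q=13μC, V=4.33V), C5(3μF, Q=10μC, V=3.33V)
Op 1: CLOSE 2-3: Q_total=18.00, C_total=3.00, V=6.00; Q2=12.00, Q3=6.00; dissipated=27.000
Op 2: CLOSE 4-5: Q_total=23.00, C_total=6.00, V=3.83; Q4=11.50, Q5=11.50; dissipated=0.750
Total dissipated: 27.750 μJ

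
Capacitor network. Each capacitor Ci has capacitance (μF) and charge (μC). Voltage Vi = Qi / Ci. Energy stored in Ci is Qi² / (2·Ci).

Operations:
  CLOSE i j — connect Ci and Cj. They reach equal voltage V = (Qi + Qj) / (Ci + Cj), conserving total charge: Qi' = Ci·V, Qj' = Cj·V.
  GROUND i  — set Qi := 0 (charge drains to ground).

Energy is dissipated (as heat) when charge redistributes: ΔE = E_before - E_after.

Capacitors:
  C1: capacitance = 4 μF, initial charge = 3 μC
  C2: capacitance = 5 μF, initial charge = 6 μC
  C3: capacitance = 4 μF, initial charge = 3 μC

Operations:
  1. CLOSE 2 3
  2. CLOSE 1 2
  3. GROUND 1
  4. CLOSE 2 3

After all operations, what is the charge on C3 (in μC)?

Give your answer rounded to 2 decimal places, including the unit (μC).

Initial: C1(4μF, Q=3μC, V=0.75V), C2(5μF, Q=6μC, V=1.20V), C3(4μF, Q=3μC, V=0.75V)
Op 1: CLOSE 2-3: Q_total=9.00, C_total=9.00, V=1.00; Q2=5.00, Q3=4.00; dissipated=0.225
Op 2: CLOSE 1-2: Q_total=8.00, C_total=9.00, V=0.89; Q1=3.56, Q2=4.44; dissipated=0.069
Op 3: GROUND 1: Q1=0; energy lost=1.580
Op 4: CLOSE 2-3: Q_total=8.44, C_total=9.00, V=0.94; Q2=4.69, Q3=3.75; dissipated=0.014
Final charges: Q1=0.00, Q2=4.69, Q3=3.75

Answer: 3.75 μC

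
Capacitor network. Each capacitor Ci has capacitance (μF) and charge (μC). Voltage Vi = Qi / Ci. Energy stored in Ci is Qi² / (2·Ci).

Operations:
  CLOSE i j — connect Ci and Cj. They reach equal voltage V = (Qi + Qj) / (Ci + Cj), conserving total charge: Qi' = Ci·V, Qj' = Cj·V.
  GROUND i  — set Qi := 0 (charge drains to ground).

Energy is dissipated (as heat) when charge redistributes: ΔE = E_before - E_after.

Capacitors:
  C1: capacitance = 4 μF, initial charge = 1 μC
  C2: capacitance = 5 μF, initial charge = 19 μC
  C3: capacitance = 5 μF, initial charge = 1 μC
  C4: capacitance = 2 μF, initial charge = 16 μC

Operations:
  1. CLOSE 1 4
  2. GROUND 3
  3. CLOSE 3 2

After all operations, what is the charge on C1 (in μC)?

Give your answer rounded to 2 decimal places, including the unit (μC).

Answer: 11.33 μC

Derivation:
Initial: C1(4μF, Q=1μC, V=0.25V), C2(5μF, Q=19μC, V=3.80V), C3(5μF, Q=1μC, V=0.20V), C4(2μF, Q=16μC, V=8.00V)
Op 1: CLOSE 1-4: Q_total=17.00, C_total=6.00, V=2.83; Q1=11.33, Q4=5.67; dissipated=40.042
Op 2: GROUND 3: Q3=0; energy lost=0.100
Op 3: CLOSE 3-2: Q_total=19.00, C_total=10.00, V=1.90; Q3=9.50, Q2=9.50; dissipated=18.050
Final charges: Q1=11.33, Q2=9.50, Q3=9.50, Q4=5.67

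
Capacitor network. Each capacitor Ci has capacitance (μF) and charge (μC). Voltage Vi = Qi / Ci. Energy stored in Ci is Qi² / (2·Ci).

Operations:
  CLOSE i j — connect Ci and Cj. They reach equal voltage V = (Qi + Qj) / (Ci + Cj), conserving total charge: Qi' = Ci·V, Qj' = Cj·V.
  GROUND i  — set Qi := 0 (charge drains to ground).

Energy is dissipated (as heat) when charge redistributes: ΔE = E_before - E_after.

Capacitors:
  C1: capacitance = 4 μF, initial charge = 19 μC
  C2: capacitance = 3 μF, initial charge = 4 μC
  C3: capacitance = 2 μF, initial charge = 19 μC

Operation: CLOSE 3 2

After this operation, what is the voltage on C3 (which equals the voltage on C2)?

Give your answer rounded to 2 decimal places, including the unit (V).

Initial: C1(4μF, Q=19μC, V=4.75V), C2(3μF, Q=4μC, V=1.33V), C3(2μF, Q=19μC, V=9.50V)
Op 1: CLOSE 3-2: Q_total=23.00, C_total=5.00, V=4.60; Q3=9.20, Q2=13.80; dissipated=40.017

Answer: 4.60 V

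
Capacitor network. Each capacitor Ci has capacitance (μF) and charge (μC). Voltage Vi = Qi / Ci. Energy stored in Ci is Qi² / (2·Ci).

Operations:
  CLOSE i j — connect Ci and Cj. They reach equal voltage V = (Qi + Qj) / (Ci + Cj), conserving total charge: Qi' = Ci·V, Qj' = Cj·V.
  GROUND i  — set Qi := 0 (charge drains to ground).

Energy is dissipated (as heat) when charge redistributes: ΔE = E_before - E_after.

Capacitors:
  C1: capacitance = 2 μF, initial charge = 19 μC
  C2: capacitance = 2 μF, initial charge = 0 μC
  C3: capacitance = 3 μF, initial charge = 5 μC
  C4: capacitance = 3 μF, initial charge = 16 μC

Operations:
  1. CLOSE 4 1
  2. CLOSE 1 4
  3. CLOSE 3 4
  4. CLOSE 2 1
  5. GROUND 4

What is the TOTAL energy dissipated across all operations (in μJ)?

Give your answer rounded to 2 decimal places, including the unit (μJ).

Answer: 84.42 μJ

Derivation:
Initial: C1(2μF, Q=19μC, V=9.50V), C2(2μF, Q=0μC, V=0.00V), C3(3μF, Q=5μC, V=1.67V), C4(3μF, Q=16μC, V=5.33V)
Op 1: CLOSE 4-1: Q_total=35.00, C_total=5.00, V=7.00; Q4=21.00, Q1=14.00; dissipated=10.417
Op 2: CLOSE 1-4: Q_total=35.00, C_total=5.00, V=7.00; Q1=14.00, Q4=21.00; dissipated=0.000
Op 3: CLOSE 3-4: Q_total=26.00, C_total=6.00, V=4.33; Q3=13.00, Q4=13.00; dissipated=21.333
Op 4: CLOSE 2-1: Q_total=14.00, C_total=4.00, V=3.50; Q2=7.00, Q1=7.00; dissipated=24.500
Op 5: GROUND 4: Q4=0; energy lost=28.167
Total dissipated: 84.417 μJ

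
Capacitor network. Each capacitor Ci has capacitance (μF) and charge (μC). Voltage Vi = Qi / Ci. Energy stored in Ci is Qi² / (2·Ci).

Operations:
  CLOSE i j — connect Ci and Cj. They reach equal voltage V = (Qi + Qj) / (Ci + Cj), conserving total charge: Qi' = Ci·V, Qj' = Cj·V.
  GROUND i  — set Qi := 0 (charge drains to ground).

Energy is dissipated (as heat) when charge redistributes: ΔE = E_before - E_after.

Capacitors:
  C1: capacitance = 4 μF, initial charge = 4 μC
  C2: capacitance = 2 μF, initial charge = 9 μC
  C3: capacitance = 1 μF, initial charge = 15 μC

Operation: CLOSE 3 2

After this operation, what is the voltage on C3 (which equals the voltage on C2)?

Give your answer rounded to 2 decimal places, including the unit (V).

Answer: 8.00 V

Derivation:
Initial: C1(4μF, Q=4μC, V=1.00V), C2(2μF, Q=9μC, V=4.50V), C3(1μF, Q=15μC, V=15.00V)
Op 1: CLOSE 3-2: Q_total=24.00, C_total=3.00, V=8.00; Q3=8.00, Q2=16.00; dissipated=36.750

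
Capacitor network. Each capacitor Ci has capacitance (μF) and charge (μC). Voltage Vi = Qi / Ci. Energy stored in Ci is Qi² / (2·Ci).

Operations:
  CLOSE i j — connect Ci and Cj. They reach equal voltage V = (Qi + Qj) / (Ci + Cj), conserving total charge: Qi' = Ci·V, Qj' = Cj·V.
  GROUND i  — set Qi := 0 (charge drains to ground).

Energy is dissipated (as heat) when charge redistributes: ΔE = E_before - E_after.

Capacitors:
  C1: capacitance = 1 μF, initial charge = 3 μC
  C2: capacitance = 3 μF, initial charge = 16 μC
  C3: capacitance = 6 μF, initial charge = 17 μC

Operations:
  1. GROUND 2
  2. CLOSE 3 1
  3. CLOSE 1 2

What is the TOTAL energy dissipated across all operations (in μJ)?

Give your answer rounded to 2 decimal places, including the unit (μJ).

Initial: C1(1μF, Q=3μC, V=3.00V), C2(3μF, Q=16μC, V=5.33V), C3(6μF, Q=17μC, V=2.83V)
Op 1: GROUND 2: Q2=0; energy lost=42.667
Op 2: CLOSE 3-1: Q_total=20.00, C_total=7.00, V=2.86; Q3=17.14, Q1=2.86; dissipated=0.012
Op 3: CLOSE 1-2: Q_total=2.86, C_total=4.00, V=0.71; Q1=0.71, Q2=2.14; dissipated=3.061
Total dissipated: 45.740 μJ

Answer: 45.74 μJ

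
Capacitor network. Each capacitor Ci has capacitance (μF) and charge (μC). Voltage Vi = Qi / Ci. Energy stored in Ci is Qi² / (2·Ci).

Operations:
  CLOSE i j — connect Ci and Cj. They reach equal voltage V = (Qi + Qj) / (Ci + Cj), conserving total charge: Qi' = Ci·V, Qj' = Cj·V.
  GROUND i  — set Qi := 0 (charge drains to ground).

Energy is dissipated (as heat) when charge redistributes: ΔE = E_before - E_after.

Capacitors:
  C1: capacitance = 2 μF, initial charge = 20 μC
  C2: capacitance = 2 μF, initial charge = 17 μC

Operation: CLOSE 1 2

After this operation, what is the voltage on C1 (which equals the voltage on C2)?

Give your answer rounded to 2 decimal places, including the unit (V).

Initial: C1(2μF, Q=20μC, V=10.00V), C2(2μF, Q=17μC, V=8.50V)
Op 1: CLOSE 1-2: Q_total=37.00, C_total=4.00, V=9.25; Q1=18.50, Q2=18.50; dissipated=1.125

Answer: 9.25 V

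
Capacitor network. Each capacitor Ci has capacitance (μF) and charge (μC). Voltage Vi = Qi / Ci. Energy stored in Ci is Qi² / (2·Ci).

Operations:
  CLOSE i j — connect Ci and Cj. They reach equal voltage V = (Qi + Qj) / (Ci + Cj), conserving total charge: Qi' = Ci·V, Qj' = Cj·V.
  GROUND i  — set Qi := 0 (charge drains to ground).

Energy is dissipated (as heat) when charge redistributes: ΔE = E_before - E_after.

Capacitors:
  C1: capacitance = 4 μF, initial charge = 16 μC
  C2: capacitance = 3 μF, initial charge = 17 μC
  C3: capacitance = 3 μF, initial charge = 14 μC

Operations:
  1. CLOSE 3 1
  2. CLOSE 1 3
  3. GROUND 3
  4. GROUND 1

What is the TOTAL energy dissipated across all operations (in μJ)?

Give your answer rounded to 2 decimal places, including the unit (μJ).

Initial: C1(4μF, Q=16μC, V=4.00V), C2(3μF, Q=17μC, V=5.67V), C3(3μF, Q=14μC, V=4.67V)
Op 1: CLOSE 3-1: Q_total=30.00, C_total=7.00, V=4.29; Q3=12.86, Q1=17.14; dissipated=0.381
Op 2: CLOSE 1-3: Q_total=30.00, C_total=7.00, V=4.29; Q1=17.14, Q3=12.86; dissipated=0.000
Op 3: GROUND 3: Q3=0; energy lost=27.551
Op 4: GROUND 1: Q1=0; energy lost=36.735
Total dissipated: 64.667 μJ

Answer: 64.67 μJ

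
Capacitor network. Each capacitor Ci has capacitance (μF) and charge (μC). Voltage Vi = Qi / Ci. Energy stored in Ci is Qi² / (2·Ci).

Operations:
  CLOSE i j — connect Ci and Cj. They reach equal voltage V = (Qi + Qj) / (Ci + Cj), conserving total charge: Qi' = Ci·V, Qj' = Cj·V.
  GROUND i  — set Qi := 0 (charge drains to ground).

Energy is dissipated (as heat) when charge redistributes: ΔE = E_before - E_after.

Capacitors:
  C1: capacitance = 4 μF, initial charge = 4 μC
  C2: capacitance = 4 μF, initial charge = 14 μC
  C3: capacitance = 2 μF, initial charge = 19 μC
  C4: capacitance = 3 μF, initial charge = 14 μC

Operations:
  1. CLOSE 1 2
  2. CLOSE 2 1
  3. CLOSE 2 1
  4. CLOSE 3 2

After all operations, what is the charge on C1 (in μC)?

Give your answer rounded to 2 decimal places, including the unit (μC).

Answer: 9.00 μC

Derivation:
Initial: C1(4μF, Q=4μC, V=1.00V), C2(4μF, Q=14μC, V=3.50V), C3(2μF, Q=19μC, V=9.50V), C4(3μF, Q=14μC, V=4.67V)
Op 1: CLOSE 1-2: Q_total=18.00, C_total=8.00, V=2.25; Q1=9.00, Q2=9.00; dissipated=6.250
Op 2: CLOSE 2-1: Q_total=18.00, C_total=8.00, V=2.25; Q2=9.00, Q1=9.00; dissipated=0.000
Op 3: CLOSE 2-1: Q_total=18.00, C_total=8.00, V=2.25; Q2=9.00, Q1=9.00; dissipated=0.000
Op 4: CLOSE 3-2: Q_total=28.00, C_total=6.00, V=4.67; Q3=9.33, Q2=18.67; dissipated=35.042
Final charges: Q1=9.00, Q2=18.67, Q3=9.33, Q4=14.00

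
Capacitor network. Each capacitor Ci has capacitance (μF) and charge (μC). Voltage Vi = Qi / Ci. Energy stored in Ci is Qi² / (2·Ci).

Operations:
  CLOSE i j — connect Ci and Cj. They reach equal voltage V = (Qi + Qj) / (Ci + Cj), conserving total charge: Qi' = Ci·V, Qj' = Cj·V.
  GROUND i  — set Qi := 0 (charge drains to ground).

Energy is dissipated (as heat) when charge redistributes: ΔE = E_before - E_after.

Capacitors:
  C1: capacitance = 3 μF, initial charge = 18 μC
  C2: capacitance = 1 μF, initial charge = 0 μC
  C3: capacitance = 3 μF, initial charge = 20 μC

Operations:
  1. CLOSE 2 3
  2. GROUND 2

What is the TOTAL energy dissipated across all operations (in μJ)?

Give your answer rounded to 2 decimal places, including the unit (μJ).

Initial: C1(3μF, Q=18μC, V=6.00V), C2(1μF, Q=0μC, V=0.00V), C3(3μF, Q=20μC, V=6.67V)
Op 1: CLOSE 2-3: Q_total=20.00, C_total=4.00, V=5.00; Q2=5.00, Q3=15.00; dissipated=16.667
Op 2: GROUND 2: Q2=0; energy lost=12.500
Total dissipated: 29.167 μJ

Answer: 29.17 μJ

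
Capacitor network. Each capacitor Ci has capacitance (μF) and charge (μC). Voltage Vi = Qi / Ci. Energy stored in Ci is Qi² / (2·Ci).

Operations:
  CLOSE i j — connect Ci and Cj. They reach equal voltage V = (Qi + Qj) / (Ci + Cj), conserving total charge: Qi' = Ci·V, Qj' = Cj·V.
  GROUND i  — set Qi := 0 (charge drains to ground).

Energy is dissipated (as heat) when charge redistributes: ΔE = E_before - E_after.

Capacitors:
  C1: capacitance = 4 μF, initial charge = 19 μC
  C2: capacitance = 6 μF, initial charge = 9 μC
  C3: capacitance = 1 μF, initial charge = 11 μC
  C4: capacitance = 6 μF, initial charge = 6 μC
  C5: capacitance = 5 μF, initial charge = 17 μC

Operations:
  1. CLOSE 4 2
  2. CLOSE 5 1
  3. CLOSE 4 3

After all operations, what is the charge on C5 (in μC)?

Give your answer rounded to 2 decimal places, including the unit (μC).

Initial: C1(4μF, Q=19μC, V=4.75V), C2(6μF, Q=9μC, V=1.50V), C3(1μF, Q=11μC, V=11.00V), C4(6μF, Q=6μC, V=1.00V), C5(5μF, Q=17μC, V=3.40V)
Op 1: CLOSE 4-2: Q_total=15.00, C_total=12.00, V=1.25; Q4=7.50, Q2=7.50; dissipated=0.375
Op 2: CLOSE 5-1: Q_total=36.00, C_total=9.00, V=4.00; Q5=20.00, Q1=16.00; dissipated=2.025
Op 3: CLOSE 4-3: Q_total=18.50, C_total=7.00, V=2.64; Q4=15.86, Q3=2.64; dissipated=40.741
Final charges: Q1=16.00, Q2=7.50, Q3=2.64, Q4=15.86, Q5=20.00

Answer: 20.00 μC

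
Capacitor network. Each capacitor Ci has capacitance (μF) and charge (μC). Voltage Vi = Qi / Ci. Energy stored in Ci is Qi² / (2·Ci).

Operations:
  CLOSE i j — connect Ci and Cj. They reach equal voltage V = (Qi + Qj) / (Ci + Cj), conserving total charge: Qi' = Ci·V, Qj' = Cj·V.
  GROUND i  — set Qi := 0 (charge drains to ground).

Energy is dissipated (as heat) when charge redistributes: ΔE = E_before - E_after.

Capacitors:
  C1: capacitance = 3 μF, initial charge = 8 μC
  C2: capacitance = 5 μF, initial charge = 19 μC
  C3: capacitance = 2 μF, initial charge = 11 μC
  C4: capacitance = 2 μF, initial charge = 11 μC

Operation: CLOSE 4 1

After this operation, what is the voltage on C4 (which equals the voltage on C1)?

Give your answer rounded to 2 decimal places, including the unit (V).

Answer: 3.80 V

Derivation:
Initial: C1(3μF, Q=8μC, V=2.67V), C2(5μF, Q=19μC, V=3.80V), C3(2μF, Q=11μC, V=5.50V), C4(2μF, Q=11μC, V=5.50V)
Op 1: CLOSE 4-1: Q_total=19.00, C_total=5.00, V=3.80; Q4=7.60, Q1=11.40; dissipated=4.817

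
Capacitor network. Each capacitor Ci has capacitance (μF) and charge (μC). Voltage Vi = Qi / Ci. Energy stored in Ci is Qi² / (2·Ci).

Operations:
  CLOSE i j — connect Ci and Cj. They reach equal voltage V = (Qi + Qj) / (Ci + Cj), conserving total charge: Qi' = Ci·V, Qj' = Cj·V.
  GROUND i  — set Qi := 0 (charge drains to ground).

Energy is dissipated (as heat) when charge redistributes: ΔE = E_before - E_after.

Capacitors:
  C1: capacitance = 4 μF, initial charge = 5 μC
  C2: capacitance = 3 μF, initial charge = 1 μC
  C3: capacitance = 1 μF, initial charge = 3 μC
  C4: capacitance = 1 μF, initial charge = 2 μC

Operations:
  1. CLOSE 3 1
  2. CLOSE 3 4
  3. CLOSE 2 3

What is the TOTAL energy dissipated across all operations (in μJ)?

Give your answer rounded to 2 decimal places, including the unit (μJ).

Initial: C1(4μF, Q=5μC, V=1.25V), C2(3μF, Q=1μC, V=0.33V), C3(1μF, Q=3μC, V=3.00V), C4(1μF, Q=2μC, V=2.00V)
Op 1: CLOSE 3-1: Q_total=8.00, C_total=5.00, V=1.60; Q3=1.60, Q1=6.40; dissipated=1.225
Op 2: CLOSE 3-4: Q_total=3.60, C_total=2.00, V=1.80; Q3=1.80, Q4=1.80; dissipated=0.040
Op 3: CLOSE 2-3: Q_total=2.80, C_total=4.00, V=0.70; Q2=2.10, Q3=0.70; dissipated=0.807
Total dissipated: 2.072 μJ

Answer: 2.07 μJ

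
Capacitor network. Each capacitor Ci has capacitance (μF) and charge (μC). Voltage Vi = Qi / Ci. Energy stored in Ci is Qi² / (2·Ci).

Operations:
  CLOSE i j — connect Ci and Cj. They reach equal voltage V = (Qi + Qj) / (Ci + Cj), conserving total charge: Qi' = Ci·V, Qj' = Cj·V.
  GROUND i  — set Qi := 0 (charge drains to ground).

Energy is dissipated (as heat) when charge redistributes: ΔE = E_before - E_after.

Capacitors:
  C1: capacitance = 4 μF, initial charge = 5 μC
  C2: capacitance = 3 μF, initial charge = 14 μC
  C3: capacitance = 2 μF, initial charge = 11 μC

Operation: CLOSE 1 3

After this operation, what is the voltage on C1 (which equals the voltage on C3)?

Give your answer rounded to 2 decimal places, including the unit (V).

Answer: 2.67 V

Derivation:
Initial: C1(4μF, Q=5μC, V=1.25V), C2(3μF, Q=14μC, V=4.67V), C3(2μF, Q=11μC, V=5.50V)
Op 1: CLOSE 1-3: Q_total=16.00, C_total=6.00, V=2.67; Q1=10.67, Q3=5.33; dissipated=12.042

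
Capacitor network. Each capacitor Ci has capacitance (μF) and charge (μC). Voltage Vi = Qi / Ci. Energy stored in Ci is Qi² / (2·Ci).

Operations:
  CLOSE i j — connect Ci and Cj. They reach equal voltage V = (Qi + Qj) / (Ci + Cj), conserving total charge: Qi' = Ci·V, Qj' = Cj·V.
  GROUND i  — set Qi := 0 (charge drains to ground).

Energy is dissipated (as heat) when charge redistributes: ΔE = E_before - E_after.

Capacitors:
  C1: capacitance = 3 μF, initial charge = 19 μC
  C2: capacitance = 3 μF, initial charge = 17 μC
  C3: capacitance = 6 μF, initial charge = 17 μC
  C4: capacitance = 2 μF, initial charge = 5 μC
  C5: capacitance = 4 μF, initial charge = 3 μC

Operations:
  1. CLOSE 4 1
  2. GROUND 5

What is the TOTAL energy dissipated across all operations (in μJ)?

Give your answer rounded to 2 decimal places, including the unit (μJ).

Answer: 9.94 μJ

Derivation:
Initial: C1(3μF, Q=19μC, V=6.33V), C2(3μF, Q=17μC, V=5.67V), C3(6μF, Q=17μC, V=2.83V), C4(2μF, Q=5μC, V=2.50V), C5(4μF, Q=3μC, V=0.75V)
Op 1: CLOSE 4-1: Q_total=24.00, C_total=5.00, V=4.80; Q4=9.60, Q1=14.40; dissipated=8.817
Op 2: GROUND 5: Q5=0; energy lost=1.125
Total dissipated: 9.942 μJ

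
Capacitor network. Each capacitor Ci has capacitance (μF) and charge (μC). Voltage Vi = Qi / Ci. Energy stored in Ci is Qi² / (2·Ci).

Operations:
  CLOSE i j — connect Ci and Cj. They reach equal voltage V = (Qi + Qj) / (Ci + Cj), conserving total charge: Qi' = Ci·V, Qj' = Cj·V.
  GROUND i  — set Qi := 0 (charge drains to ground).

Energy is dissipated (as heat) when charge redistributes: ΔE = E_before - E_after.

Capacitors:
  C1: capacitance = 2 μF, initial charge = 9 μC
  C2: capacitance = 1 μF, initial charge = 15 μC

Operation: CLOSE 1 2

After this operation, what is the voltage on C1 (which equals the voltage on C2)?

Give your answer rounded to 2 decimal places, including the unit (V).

Initial: C1(2μF, Q=9μC, V=4.50V), C2(1μF, Q=15μC, V=15.00V)
Op 1: CLOSE 1-2: Q_total=24.00, C_total=3.00, V=8.00; Q1=16.00, Q2=8.00; dissipated=36.750

Answer: 8.00 V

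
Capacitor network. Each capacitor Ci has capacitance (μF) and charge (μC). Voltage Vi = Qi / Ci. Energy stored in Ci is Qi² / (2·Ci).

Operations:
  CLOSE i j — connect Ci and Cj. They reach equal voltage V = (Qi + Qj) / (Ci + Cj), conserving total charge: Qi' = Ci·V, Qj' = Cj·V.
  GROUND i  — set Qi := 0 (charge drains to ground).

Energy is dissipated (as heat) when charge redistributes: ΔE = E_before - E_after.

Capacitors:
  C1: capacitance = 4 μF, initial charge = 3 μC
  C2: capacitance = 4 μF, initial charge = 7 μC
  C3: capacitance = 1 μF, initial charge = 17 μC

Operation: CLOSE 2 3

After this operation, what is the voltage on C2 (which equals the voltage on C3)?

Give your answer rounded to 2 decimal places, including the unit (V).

Initial: C1(4μF, Q=3μC, V=0.75V), C2(4μF, Q=7μC, V=1.75V), C3(1μF, Q=17μC, V=17.00V)
Op 1: CLOSE 2-3: Q_total=24.00, C_total=5.00, V=4.80; Q2=19.20, Q3=4.80; dissipated=93.025

Answer: 4.80 V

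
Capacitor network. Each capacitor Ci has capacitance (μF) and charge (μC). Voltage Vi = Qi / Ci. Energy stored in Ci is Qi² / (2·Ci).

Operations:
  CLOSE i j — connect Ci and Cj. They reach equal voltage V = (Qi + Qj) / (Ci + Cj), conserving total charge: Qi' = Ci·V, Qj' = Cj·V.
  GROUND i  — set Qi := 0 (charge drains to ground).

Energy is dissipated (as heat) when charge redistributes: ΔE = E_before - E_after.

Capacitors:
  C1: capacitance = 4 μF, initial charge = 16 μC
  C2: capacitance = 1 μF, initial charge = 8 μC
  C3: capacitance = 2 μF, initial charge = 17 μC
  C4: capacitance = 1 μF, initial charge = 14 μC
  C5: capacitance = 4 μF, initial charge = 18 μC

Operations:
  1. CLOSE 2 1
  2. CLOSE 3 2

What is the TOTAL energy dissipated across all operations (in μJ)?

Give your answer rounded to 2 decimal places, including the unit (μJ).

Initial: C1(4μF, Q=16μC, V=4.00V), C2(1μF, Q=8μC, V=8.00V), C3(2μF, Q=17μC, V=8.50V), C4(1μF, Q=14μC, V=14.00V), C5(4μF, Q=18μC, V=4.50V)
Op 1: CLOSE 2-1: Q_total=24.00, C_total=5.00, V=4.80; Q2=4.80, Q1=19.20; dissipated=6.400
Op 2: CLOSE 3-2: Q_total=21.80, C_total=3.00, V=7.27; Q3=14.53, Q2=7.27; dissipated=4.563
Total dissipated: 10.963 μJ

Answer: 10.96 μJ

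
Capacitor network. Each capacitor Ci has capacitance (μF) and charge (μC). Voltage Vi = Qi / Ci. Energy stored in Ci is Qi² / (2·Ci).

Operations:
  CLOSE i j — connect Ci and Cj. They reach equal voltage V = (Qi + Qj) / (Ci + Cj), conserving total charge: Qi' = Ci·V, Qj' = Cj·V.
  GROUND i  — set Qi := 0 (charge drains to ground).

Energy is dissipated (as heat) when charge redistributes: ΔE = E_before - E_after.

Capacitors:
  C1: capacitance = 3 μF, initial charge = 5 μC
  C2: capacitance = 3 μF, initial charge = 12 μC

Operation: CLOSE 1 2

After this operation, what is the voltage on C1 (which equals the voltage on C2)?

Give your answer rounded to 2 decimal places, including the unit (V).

Answer: 2.83 V

Derivation:
Initial: C1(3μF, Q=5μC, V=1.67V), C2(3μF, Q=12μC, V=4.00V)
Op 1: CLOSE 1-2: Q_total=17.00, C_total=6.00, V=2.83; Q1=8.50, Q2=8.50; dissipated=4.083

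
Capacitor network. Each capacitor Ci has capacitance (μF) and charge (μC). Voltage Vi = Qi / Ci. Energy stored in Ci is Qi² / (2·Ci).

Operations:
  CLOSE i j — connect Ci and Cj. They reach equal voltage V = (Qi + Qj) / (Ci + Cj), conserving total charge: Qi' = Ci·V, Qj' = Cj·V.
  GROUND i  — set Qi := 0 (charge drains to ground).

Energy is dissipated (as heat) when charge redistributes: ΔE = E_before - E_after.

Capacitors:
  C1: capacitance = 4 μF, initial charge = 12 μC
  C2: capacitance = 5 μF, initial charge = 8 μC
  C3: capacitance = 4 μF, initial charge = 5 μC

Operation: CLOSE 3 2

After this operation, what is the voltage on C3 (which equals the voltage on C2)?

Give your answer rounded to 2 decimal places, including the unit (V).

Initial: C1(4μF, Q=12μC, V=3.00V), C2(5μF, Q=8μC, V=1.60V), C3(4μF, Q=5μC, V=1.25V)
Op 1: CLOSE 3-2: Q_total=13.00, C_total=9.00, V=1.44; Q3=5.78, Q2=7.22; dissipated=0.136

Answer: 1.44 V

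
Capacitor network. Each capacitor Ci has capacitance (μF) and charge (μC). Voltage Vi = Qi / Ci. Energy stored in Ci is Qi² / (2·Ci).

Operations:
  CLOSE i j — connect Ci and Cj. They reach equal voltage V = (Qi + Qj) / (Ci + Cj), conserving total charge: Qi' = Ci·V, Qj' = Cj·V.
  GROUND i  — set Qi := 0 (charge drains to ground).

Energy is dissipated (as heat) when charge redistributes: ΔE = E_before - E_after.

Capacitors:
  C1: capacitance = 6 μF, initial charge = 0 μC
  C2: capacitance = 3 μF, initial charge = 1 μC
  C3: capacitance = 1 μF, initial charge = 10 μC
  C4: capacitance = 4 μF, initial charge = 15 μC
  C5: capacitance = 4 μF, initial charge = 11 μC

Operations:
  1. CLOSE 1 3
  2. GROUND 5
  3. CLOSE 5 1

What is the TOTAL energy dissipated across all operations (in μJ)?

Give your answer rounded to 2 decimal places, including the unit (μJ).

Initial: C1(6μF, Q=0μC, V=0.00V), C2(3μF, Q=1μC, V=0.33V), C3(1μF, Q=10μC, V=10.00V), C4(4μF, Q=15μC, V=3.75V), C5(4μF, Q=11μC, V=2.75V)
Op 1: CLOSE 1-3: Q_total=10.00, C_total=7.00, V=1.43; Q1=8.57, Q3=1.43; dissipated=42.857
Op 2: GROUND 5: Q5=0; energy lost=15.125
Op 3: CLOSE 5-1: Q_total=8.57, C_total=10.00, V=0.86; Q5=3.43, Q1=5.14; dissipated=2.449
Total dissipated: 60.431 μJ

Answer: 60.43 μJ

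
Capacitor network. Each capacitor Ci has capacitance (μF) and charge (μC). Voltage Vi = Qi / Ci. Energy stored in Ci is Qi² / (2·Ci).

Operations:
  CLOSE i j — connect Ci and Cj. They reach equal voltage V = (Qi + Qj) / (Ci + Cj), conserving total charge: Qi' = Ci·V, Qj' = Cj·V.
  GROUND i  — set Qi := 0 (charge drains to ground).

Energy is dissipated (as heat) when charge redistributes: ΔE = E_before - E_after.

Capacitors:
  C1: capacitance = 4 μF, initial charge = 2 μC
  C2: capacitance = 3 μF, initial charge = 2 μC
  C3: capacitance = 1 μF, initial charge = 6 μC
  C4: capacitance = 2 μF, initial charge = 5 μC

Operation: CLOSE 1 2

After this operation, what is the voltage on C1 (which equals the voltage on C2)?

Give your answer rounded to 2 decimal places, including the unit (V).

Answer: 0.57 V

Derivation:
Initial: C1(4μF, Q=2μC, V=0.50V), C2(3μF, Q=2μC, V=0.67V), C3(1μF, Q=6μC, V=6.00V), C4(2μF, Q=5μC, V=2.50V)
Op 1: CLOSE 1-2: Q_total=4.00, C_total=7.00, V=0.57; Q1=2.29, Q2=1.71; dissipated=0.024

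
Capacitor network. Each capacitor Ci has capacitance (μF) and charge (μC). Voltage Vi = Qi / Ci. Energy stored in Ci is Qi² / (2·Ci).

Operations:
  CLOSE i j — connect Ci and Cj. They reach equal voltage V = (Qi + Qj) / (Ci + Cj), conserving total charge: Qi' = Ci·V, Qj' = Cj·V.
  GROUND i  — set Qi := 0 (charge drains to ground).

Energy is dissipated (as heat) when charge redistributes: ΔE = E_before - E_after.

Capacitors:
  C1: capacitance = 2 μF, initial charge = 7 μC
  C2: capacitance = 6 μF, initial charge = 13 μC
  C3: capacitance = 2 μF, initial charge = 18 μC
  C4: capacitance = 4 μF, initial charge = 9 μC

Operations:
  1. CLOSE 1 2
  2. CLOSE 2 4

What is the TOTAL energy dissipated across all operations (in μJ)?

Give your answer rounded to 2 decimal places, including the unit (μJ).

Answer: 1.41 μJ

Derivation:
Initial: C1(2μF, Q=7μC, V=3.50V), C2(6μF, Q=13μC, V=2.17V), C3(2μF, Q=18μC, V=9.00V), C4(4μF, Q=9μC, V=2.25V)
Op 1: CLOSE 1-2: Q_total=20.00, C_total=8.00, V=2.50; Q1=5.00, Q2=15.00; dissipated=1.333
Op 2: CLOSE 2-4: Q_total=24.00, C_total=10.00, V=2.40; Q2=14.40, Q4=9.60; dissipated=0.075
Total dissipated: 1.408 μJ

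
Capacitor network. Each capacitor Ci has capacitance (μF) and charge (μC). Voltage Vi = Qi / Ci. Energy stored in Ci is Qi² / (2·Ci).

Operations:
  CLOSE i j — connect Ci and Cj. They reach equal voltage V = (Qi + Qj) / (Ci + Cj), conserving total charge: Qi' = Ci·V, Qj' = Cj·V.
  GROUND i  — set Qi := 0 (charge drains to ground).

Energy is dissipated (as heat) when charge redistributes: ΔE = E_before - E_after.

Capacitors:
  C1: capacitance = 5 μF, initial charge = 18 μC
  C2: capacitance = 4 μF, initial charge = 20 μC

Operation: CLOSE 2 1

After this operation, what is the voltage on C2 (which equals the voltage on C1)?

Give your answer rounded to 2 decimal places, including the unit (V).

Initial: C1(5μF, Q=18μC, V=3.60V), C2(4μF, Q=20μC, V=5.00V)
Op 1: CLOSE 2-1: Q_total=38.00, C_total=9.00, V=4.22; Q2=16.89, Q1=21.11; dissipated=2.178

Answer: 4.22 V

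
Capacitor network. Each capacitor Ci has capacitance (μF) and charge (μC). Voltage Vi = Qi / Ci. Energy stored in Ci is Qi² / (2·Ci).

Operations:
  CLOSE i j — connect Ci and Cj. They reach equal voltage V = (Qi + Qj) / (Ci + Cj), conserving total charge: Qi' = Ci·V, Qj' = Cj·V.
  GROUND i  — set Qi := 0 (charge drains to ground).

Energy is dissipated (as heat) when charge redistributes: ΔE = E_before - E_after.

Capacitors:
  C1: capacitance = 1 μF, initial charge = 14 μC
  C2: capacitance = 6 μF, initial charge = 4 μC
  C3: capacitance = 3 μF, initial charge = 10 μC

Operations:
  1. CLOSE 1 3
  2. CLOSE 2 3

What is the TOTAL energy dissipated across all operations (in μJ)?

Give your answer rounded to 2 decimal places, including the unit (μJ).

Initial: C1(1μF, Q=14μC, V=14.00V), C2(6μF, Q=4μC, V=0.67V), C3(3μF, Q=10μC, V=3.33V)
Op 1: CLOSE 1-3: Q_total=24.00, C_total=4.00, V=6.00; Q1=6.00, Q3=18.00; dissipated=42.667
Op 2: CLOSE 2-3: Q_total=22.00, C_total=9.00, V=2.44; Q2=14.67, Q3=7.33; dissipated=28.444
Total dissipated: 71.111 μJ

Answer: 71.11 μJ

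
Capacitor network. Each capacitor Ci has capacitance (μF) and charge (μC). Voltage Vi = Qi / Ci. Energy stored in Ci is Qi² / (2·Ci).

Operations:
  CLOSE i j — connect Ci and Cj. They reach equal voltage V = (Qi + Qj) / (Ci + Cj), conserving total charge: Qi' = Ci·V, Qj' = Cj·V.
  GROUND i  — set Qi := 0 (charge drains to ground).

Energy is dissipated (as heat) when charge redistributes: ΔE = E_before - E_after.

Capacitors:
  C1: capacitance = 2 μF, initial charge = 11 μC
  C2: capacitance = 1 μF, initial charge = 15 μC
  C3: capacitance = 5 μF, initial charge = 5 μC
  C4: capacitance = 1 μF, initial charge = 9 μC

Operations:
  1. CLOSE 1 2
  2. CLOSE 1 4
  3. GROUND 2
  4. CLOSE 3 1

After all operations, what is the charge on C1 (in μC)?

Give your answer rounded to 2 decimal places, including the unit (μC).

Initial: C1(2μF, Q=11μC, V=5.50V), C2(1μF, Q=15μC, V=15.00V), C3(5μF, Q=5μC, V=1.00V), C4(1μF, Q=9μC, V=9.00V)
Op 1: CLOSE 1-2: Q_total=26.00, C_total=3.00, V=8.67; Q1=17.33, Q2=8.67; dissipated=30.083
Op 2: CLOSE 1-4: Q_total=26.33, C_total=3.00, V=8.78; Q1=17.56, Q4=8.78; dissipated=0.037
Op 3: GROUND 2: Q2=0; energy lost=37.556
Op 4: CLOSE 3-1: Q_total=22.56, C_total=7.00, V=3.22; Q3=16.11, Q1=6.44; dissipated=43.210
Final charges: Q1=6.44, Q2=0.00, Q3=16.11, Q4=8.78

Answer: 6.44 μC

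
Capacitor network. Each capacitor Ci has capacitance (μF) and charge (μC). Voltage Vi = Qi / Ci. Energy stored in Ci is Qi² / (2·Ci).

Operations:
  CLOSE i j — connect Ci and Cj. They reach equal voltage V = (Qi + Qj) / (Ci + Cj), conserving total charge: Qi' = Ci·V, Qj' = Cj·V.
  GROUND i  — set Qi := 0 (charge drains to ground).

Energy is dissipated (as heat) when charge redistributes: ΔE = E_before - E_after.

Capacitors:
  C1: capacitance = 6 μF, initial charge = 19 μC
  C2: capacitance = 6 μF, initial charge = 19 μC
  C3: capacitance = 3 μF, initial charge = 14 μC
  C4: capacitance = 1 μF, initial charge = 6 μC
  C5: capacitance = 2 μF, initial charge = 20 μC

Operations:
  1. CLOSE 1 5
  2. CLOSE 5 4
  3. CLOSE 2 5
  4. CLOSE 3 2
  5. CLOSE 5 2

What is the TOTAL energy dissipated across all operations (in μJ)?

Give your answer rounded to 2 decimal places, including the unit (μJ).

Answer: 39.74 μJ

Derivation:
Initial: C1(6μF, Q=19μC, V=3.17V), C2(6μF, Q=19μC, V=3.17V), C3(3μF, Q=14μC, V=4.67V), C4(1μF, Q=6μC, V=6.00V), C5(2μF, Q=20μC, V=10.00V)
Op 1: CLOSE 1-5: Q_total=39.00, C_total=8.00, V=4.88; Q1=29.25, Q5=9.75; dissipated=35.021
Op 2: CLOSE 5-4: Q_total=15.75, C_total=3.00, V=5.25; Q5=10.50, Q4=5.25; dissipated=0.422
Op 3: CLOSE 2-5: Q_total=29.50, C_total=8.00, V=3.69; Q2=22.12, Q5=7.38; dissipated=3.255
Op 4: CLOSE 3-2: Q_total=36.12, C_total=9.00, V=4.01; Q3=12.04, Q2=24.08; dissipated=0.959
Op 5: CLOSE 5-2: Q_total=31.46, C_total=8.00, V=3.93; Q5=7.86, Q2=23.59; dissipated=0.080
Total dissipated: 39.737 μJ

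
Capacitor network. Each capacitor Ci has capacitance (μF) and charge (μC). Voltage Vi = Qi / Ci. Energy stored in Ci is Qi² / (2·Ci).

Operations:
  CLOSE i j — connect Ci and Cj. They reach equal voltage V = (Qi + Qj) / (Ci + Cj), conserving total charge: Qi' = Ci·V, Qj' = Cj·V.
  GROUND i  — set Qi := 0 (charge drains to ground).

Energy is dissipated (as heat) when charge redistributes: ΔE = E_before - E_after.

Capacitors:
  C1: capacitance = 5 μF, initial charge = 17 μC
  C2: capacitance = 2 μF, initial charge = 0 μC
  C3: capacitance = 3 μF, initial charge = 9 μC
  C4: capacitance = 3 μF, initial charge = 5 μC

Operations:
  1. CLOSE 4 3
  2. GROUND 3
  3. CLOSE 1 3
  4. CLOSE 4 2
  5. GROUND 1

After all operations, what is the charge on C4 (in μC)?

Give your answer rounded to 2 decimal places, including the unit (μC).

Initial: C1(5μF, Q=17μC, V=3.40V), C2(2μF, Q=0μC, V=0.00V), C3(3μF, Q=9μC, V=3.00V), C4(3μF, Q=5μC, V=1.67V)
Op 1: CLOSE 4-3: Q_total=14.00, C_total=6.00, V=2.33; Q4=7.00, Q3=7.00; dissipated=1.333
Op 2: GROUND 3: Q3=0; energy lost=8.167
Op 3: CLOSE 1-3: Q_total=17.00, C_total=8.00, V=2.12; Q1=10.62, Q3=6.38; dissipated=10.838
Op 4: CLOSE 4-2: Q_total=7.00, C_total=5.00, V=1.40; Q4=4.20, Q2=2.80; dissipated=3.267
Op 5: GROUND 1: Q1=0; energy lost=11.289
Final charges: Q1=0.00, Q2=2.80, Q3=6.38, Q4=4.20

Answer: 4.20 μC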